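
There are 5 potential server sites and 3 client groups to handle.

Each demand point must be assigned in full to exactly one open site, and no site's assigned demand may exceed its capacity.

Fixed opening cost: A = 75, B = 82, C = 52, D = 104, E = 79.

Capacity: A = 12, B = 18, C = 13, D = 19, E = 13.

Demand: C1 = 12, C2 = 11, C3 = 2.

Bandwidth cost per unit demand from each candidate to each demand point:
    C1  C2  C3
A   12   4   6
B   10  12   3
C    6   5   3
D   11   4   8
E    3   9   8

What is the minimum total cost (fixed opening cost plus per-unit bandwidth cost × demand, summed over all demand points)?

228

Open {C, E}; cheapest assignment that respects the capacities:
  C (cap 13, load 13): C2, C3 — cost 11×5 + 2×3 = 61
  E (cap 13, load 12): C1 — cost 12×3 = 36
  Shipping 97, fixed 131 → total 228.
  Any other capacity-feasible assignment to {C, E} ships for at least 97.
Compare {D, E}: its best feasible assignment gives total 279.
Compare {C, D}: its best feasible assignment gives total 288.
Every other set of open sites that can feasibly serve all demand totals ≥ 279 even under its best assignment. Minimum: 228.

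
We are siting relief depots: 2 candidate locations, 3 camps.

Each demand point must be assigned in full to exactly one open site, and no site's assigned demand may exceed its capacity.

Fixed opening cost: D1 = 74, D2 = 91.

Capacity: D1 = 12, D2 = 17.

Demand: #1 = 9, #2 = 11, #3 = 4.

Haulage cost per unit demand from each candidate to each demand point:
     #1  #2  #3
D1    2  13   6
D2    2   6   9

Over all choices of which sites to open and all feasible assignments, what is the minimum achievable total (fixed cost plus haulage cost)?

Open {D1, D2}; cheapest assignment that respects the capacities:
  D1 (cap 12, load 9): #1 — cost 9×2 = 18
  D2 (cap 17, load 15): #2, #3 — cost 11×6 + 4×9 = 102
  Shipping 120, fixed 165 → total 285.
  Any other capacity-feasible assignment to {D1, D2} ships for at least 120.
Total demand is 24 and no other set of sites has combined capacity ≥ 24, so {D1, D2} is the only feasible choice of open sites. Minimum: 285.

285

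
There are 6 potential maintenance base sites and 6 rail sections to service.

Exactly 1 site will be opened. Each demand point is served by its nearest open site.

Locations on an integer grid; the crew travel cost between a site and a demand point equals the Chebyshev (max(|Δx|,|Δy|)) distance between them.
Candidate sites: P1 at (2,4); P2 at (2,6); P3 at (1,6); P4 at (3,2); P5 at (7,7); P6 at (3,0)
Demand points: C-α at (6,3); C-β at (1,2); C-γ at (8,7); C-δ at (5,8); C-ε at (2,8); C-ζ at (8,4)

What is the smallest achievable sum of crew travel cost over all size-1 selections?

Open {P5}.
  C-α→P5 4, C-β→P5 6, C-γ→P5 1, C-δ→P5 2, C-ε→P5 5, C-ζ→P5 3  ⇒ total 21.
Compare {P2}: total 25.
Compare {P1}: total 26.
No size-1 selection does better; minimum is 21.

21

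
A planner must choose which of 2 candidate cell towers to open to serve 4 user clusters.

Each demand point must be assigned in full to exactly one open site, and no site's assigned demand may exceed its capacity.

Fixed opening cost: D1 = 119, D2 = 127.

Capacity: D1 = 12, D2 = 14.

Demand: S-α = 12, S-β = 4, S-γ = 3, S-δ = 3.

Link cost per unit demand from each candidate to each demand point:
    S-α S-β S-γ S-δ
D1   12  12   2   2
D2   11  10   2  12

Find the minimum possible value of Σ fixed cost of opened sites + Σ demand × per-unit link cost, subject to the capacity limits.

Open {D1, D2}; cheapest assignment that respects the capacities:
  D1 (cap 12, load 10): S-β, S-γ, S-δ — cost 4×12 + 3×2 + 3×2 = 60
  D2 (cap 14, load 12): S-α — cost 12×11 = 132
  Shipping 192, fixed 246 → total 438.
  Any other capacity-feasible assignment to {D1, D2} ships for at least 192.
Total demand is 22 and no other set of sites has combined capacity ≥ 22, so {D1, D2} is the only feasible choice of open sites. Minimum: 438.

438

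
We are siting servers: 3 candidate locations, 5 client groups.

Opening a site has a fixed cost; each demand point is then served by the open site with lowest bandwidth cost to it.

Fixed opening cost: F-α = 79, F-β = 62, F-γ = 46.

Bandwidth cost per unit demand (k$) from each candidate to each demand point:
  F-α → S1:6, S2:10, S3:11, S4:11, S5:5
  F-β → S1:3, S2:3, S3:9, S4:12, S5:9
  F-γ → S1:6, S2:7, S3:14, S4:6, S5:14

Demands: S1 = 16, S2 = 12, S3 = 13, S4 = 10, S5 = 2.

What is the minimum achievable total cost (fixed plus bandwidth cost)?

387

Open {F-β, F-γ}: assign each demand point to its cheapest open site.
  S1→F-β 16×3=48, S2→F-β 12×3=36, S3→F-β 13×9=117, S4→F-γ 10×6=60, S5→F-β 2×9=18
  bandwidth cost 279, fixed 108 → total 387.
Compare {F-β}: bandwidth cost 339 + fixed 62 = 401.
Compare {F-α, F-β, F-γ}: bandwidth cost 271 + fixed 187 = 458.
Compare {F-α, F-β}: bandwidth cost 321 + fixed 141 = 462.
All other subsets cost ≥ 401. Minimum total cost: 387.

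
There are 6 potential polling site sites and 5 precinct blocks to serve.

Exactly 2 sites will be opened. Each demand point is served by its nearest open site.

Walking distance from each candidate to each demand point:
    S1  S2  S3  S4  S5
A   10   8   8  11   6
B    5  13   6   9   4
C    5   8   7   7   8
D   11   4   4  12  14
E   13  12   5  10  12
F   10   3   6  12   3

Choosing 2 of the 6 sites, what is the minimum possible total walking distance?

24

Open {C, F}.
  S1→C 5, S2→F 3, S3→F 6, S4→C 7, S5→F 3  ⇒ total 24.
Compare {B, D}: total 26.
Compare {B, F}: total 26.
No size-2 selection does better; minimum is 24.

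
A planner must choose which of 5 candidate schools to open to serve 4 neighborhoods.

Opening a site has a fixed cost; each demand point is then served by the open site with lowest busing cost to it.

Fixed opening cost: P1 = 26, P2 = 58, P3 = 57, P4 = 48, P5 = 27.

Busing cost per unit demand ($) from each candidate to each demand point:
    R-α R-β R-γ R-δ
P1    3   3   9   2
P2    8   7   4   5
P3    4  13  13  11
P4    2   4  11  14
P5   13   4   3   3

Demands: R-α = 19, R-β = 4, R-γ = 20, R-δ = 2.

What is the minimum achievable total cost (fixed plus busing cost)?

Open {P1, P5}: assign each demand point to its cheapest open site.
  R-α→P1 19×3=57, R-β→P1 4×3=12, R-γ→P5 20×3=60, R-δ→P1 2×2=4
  busing cost 133, fixed 53 → total 186.
Compare {P4, P5}: busing cost 120 + fixed 75 = 195.
Compare {P1, P4, P5}: busing cost 114 + fixed 101 = 215.
Compare {P1, P2}: busing cost 153 + fixed 84 = 237.
All other subsets cost ≥ 195. Minimum total cost: 186.

186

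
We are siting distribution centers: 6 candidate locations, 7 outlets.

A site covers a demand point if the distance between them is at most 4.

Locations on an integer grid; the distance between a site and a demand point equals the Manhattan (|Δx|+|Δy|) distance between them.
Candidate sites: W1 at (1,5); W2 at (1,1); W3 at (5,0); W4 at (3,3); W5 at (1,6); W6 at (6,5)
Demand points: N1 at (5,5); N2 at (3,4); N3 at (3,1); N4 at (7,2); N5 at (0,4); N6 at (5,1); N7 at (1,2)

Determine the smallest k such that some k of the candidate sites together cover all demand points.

Coverage sets (demand points within 4 of each site):
  W1: {N1, N2, N5, N7}
  W2: {N3, N5, N6, N7}
  W3: {N3, N4, N6}
  W4: {N1, N2, N3, N5, N6, N7}
  W5: {N2, N5, N7}
  W6: {N1, N2, N4}
No single site covers all 7 demand points.
But {W1, W3} covers everything, so the minimum is 2.

2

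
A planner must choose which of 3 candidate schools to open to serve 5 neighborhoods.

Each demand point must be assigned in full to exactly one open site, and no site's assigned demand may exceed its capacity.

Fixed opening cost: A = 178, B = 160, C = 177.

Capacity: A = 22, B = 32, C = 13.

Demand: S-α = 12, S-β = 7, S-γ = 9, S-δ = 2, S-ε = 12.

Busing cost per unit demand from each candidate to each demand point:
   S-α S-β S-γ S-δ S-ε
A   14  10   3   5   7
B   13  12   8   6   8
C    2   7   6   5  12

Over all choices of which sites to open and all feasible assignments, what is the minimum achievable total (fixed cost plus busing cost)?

Open {B, C}; cheapest assignment that respects the capacities:
  B (cap 32, load 30): S-β, S-γ, S-δ, S-ε — cost 7×12 + 9×8 + 2×6 + 12×8 = 264
  C (cap 13, load 12): S-α — cost 12×2 = 24
  Shipping 288, fixed 337 → total 625.
  Any other capacity-feasible assignment to {B, C} ships for at least 288.
Compare {A, B}: its best feasible assignment gives total 697.
Compare {A, B, C}: its best feasible assignment gives total 742.
Every other set of open sites that can feasibly serve all demand totals ≥ 697 even under its best assignment. Minimum: 625.

625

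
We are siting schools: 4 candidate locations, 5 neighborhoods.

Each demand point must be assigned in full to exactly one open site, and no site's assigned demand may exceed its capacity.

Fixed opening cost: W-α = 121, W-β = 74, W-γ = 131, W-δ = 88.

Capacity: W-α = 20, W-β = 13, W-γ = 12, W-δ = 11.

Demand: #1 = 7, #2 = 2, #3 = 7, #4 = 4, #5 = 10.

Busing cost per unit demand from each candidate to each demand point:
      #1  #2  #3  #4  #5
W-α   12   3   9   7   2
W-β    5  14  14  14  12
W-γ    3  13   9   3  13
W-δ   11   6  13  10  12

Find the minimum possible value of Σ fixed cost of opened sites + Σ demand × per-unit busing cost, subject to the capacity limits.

Open {W-α, W-γ}; cheapest assignment that respects the capacities:
  W-α (cap 20, load 19): #2, #3, #5 — cost 2×3 + 7×9 + 10×2 = 89
  W-γ (cap 12, load 11): #1, #4 — cost 7×3 + 4×3 = 33
  Shipping 122, fixed 252 → total 374.
  Any other capacity-feasible assignment to {W-α, W-γ} ships for at least 122.
Compare {W-α, W-β}: its best feasible assignment gives total 375.
Compare {W-α, W-δ}: its best feasible assignment gives total 415.
Every other set of open sites that can feasibly serve all demand totals ≥ 375 even under its best assignment. Minimum: 374.

374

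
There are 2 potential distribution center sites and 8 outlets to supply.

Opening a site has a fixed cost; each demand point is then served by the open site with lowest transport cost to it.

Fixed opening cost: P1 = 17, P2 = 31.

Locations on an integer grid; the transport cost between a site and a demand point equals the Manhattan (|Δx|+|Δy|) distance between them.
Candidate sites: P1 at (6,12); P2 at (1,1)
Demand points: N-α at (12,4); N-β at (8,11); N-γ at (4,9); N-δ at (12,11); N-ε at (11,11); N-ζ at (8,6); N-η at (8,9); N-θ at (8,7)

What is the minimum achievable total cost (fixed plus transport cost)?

Open {P1}: assign each demand point to its cheapest open site.
  N-α→P1 14, N-β→P1 3, N-γ→P1 5, N-δ→P1 7, N-ε→P1 6, N-ζ→P1 8, N-η→P1 5, N-θ→P1 7
  transport cost 55, fixed 17 → total 72.
Compare {P1, P2}: transport cost 55 + fixed 48 = 103.
Compare {P2}: transport cost 123 + fixed 31 = 154.

72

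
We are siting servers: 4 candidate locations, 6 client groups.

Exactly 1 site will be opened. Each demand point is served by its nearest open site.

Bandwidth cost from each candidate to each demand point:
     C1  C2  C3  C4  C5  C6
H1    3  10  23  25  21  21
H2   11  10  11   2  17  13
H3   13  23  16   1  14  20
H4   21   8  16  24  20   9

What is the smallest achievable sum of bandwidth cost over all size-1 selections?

Open {H2}.
  C1→H2 11, C2→H2 10, C3→H2 11, C4→H2 2, C5→H2 17, C6→H2 13  ⇒ total 64.
Compare {H3}: total 87.
Compare {H4}: total 98.
No size-1 selection does better; minimum is 64.

64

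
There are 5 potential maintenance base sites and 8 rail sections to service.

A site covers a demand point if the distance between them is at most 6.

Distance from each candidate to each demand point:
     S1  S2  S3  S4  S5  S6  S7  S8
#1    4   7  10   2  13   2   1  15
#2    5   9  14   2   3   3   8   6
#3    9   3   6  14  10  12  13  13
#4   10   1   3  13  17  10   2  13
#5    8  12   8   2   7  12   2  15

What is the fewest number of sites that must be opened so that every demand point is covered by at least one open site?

2

Coverage sets (demand points within 6 of each site):
  #1: {S1, S4, S6, S7}
  #2: {S1, S4, S5, S6, S8}
  #3: {S2, S3}
  #4: {S2, S3, S7}
  #5: {S4, S7}
No single site covers all 8 demand points.
But {#2, #4} covers everything, so the minimum is 2.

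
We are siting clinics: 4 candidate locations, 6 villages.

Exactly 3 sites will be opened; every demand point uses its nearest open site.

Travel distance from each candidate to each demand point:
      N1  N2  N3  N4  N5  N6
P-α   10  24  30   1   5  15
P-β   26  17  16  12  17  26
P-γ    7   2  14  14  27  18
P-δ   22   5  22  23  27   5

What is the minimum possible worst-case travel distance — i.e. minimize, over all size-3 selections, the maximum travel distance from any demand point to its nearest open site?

14

Open {P-α, P-γ, P-δ}.
  Farthest demand point is N3 at travel distance 14 (to P-γ); all others are ≤ 14.
With {P-α, P-β, P-γ} the worst case is 15.
With {P-α, P-β, P-δ} the worst case is 16.
No size-3 selection achieves below 14.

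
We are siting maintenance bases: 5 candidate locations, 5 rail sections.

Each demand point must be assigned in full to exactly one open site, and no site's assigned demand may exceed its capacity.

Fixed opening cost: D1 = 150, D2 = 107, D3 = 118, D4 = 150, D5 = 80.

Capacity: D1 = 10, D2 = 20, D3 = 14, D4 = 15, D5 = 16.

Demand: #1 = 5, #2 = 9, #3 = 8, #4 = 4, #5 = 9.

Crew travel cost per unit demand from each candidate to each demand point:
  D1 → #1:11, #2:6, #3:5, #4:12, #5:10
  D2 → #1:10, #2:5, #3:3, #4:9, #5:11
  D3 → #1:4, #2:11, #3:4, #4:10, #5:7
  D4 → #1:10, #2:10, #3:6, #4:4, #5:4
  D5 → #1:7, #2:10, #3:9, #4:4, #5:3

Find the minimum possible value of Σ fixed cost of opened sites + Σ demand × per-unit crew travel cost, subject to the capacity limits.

437

Open {D2, D3, D5}; cheapest assignment that respects the capacities:
  D2 (cap 20, load 17): #2, #3 — cost 9×5 + 8×3 = 69
  D3 (cap 14, load 5): #1 — cost 5×4 = 20
  D5 (cap 16, load 13): #4, #5 — cost 4×4 + 9×3 = 43
  Shipping 132, fixed 305 → total 437.
  Any other capacity-feasible assignment to {D2, D3, D5} ships for at least 132.
Compare {D2, D4, D5}: its best feasible assignment gives total 484.
Compare {D1, D3, D5}: its best feasible assignment gives total 497.
Every other set of open sites that can feasibly serve all demand totals ≥ 484 even under its best assignment. Minimum: 437.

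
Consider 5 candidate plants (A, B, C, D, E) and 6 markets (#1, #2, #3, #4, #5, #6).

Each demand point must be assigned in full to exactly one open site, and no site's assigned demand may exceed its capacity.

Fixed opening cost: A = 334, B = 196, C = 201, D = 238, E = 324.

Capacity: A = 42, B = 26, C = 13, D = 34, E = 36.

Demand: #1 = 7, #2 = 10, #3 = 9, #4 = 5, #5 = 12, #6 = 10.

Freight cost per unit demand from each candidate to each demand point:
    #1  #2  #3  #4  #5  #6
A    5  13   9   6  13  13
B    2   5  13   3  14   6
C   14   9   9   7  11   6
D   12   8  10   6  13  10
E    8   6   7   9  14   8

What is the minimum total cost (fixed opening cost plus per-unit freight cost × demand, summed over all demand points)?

849

Open {B, D}; cheapest assignment that respects the capacities:
  B (cap 26, load 22): #1, #4, #6 — cost 7×2 + 5×3 + 10×6 = 89
  D (cap 34, load 31): #2, #3, #5 — cost 10×8 + 9×10 + 12×13 = 326
  Shipping 415, fixed 434 → total 849.
  Any other capacity-feasible assignment to {B, D} ships for at least 415.
Compare {B, E}: its best feasible assignment gives total 900.
Compare {A, B}: its best feasible assignment gives total 927.
Every other set of open sites that can feasibly serve all demand totals ≥ 900 even under its best assignment. Minimum: 849.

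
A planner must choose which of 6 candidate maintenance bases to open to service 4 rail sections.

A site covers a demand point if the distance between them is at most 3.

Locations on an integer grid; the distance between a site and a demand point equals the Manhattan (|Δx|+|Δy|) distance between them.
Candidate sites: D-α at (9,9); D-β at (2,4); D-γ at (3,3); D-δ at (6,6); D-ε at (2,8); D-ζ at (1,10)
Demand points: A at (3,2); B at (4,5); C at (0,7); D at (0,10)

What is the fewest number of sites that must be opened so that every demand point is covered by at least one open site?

3

Coverage sets (demand points within 3 of each site):
  D-α: {}
  D-β: {A, B}
  D-γ: {A, B}
  D-δ: {B}
  D-ε: {C}
  D-ζ: {D}
No 2 sites suffice: every size-2 union leaves at least one demand point uncovered.
But {D-β, D-ε, D-ζ} covers everything, so the minimum is 3.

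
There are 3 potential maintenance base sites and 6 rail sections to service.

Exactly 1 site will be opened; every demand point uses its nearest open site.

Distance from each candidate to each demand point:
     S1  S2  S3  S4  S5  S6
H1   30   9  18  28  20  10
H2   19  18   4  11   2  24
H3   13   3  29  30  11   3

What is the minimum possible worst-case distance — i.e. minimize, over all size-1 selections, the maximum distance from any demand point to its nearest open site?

24

Open {H2}.
  Farthest demand point is S6 at distance 24 (to H2); all others are ≤ 24.
With {H1} the worst case is 30.
With {H3} the worst case is 30.
No size-1 selection achieves below 24.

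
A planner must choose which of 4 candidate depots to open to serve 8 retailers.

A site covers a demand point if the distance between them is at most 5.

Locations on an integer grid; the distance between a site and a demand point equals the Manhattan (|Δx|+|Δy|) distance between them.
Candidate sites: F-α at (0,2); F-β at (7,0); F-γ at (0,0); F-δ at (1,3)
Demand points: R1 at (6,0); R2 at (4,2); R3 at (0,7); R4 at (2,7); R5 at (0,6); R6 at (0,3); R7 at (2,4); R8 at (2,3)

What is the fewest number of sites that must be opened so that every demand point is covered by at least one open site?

Coverage sets (demand points within 5 of each site):
  F-α: {R2, R3, R5, R6, R7, R8}
  F-β: {R1, R2}
  F-γ: {R6, R8}
  F-δ: {R2, R3, R4, R5, R6, R7, R8}
No single site covers all 8 demand points.
But {F-β, F-δ} covers everything, so the minimum is 2.

2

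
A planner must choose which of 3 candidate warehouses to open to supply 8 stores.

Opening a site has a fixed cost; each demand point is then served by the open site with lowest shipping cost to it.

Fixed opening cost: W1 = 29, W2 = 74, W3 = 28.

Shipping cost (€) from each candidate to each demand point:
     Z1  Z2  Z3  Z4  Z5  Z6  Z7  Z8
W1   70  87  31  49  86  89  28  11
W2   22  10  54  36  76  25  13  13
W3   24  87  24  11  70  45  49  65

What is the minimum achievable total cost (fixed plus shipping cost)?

Open {W2, W3}: assign each demand point to its cheapest open site.
  Z1→W2 22, Z2→W2 10, Z3→W3 24, Z4→W3 11, Z5→W3 70, Z6→W2 25, Z7→W2 13, Z8→W2 13
  shipping cost 188, fixed 102 → total 290.
Compare {W1, W2, W3}: shipping cost 186 + fixed 131 = 317.
Compare {W2}: shipping cost 249 + fixed 74 = 323.
Compare {W1, W2}: shipping cost 224 + fixed 103 = 327.
All other subsets cost ≥ 317. Minimum total cost: 290.

290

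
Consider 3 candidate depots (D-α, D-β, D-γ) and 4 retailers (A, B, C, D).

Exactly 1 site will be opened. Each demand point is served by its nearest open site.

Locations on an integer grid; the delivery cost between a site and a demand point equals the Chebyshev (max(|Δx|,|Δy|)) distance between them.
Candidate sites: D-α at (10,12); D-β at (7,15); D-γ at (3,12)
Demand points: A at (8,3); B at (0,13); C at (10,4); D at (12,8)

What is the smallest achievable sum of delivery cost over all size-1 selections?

Open {D-γ}.
  A→D-γ 9, B→D-γ 3, C→D-γ 8, D→D-γ 9  ⇒ total 29.
Compare {D-α}: total 31.
Compare {D-β}: total 37.

29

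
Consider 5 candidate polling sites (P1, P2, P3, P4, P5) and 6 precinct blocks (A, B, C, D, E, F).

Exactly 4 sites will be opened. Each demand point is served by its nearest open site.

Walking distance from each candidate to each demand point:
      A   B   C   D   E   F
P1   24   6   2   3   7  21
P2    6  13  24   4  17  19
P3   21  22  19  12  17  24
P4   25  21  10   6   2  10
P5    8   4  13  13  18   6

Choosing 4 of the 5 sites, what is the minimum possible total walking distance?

Open {P1, P2, P4, P5}.
  A→P2 6, B→P5 4, C→P1 2, D→P1 3, E→P4 2, F→P5 6  ⇒ total 23.
Compare {P1, P3, P4, P5}: total 25.
Compare {P1, P2, P3, P5}: total 28.
No size-4 selection does better; minimum is 23.

23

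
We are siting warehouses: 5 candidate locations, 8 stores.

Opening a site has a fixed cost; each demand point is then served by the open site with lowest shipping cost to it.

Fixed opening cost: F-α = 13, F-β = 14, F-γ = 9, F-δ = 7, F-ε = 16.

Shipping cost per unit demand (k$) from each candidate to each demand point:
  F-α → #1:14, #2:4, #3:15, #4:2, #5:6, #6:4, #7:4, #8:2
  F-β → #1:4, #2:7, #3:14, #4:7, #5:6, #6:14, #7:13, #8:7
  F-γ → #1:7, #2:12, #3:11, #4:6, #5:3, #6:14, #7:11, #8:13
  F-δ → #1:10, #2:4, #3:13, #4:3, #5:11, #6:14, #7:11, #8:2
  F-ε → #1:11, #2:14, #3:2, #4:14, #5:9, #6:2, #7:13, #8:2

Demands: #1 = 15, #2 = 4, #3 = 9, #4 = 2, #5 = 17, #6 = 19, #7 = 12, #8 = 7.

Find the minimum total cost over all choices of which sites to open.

301

Open {F-α, F-β, F-γ, F-ε}: assign each demand point to its cheapest open site.
  #1→F-β 15×4=60, #2→F-α 4×4=16, #3→F-ε 9×2=18, #4→F-α 2×2=4, #5→F-γ 17×3=51, #6→F-ε 19×2=38, #7→F-α 12×4=48, #8→F-α 7×2=14
  shipping cost 249, fixed 52 → total 301.
Compare {F-α, F-β, F-γ, F-δ, F-ε}: shipping cost 249 + fixed 59 = 308.
Compare {F-α, F-γ, F-ε}: shipping cost 294 + fixed 38 = 332.
Compare {F-α, F-γ, F-δ, F-ε}: shipping cost 294 + fixed 45 = 339.
All other subsets cost ≥ 308. Minimum total cost: 301.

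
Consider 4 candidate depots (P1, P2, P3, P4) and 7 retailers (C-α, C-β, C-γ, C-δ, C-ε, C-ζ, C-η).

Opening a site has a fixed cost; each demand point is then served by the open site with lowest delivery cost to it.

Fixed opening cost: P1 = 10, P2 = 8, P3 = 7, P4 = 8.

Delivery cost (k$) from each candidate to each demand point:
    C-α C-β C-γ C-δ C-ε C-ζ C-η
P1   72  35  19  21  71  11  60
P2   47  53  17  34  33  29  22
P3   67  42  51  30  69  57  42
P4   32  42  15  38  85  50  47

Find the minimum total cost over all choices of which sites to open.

Open {P1, P2, P4}: assign each demand point to its cheapest open site.
  C-α→P4 32, C-β→P1 35, C-γ→P4 15, C-δ→P1 21, C-ε→P2 33, C-ζ→P1 11, C-η→P2 22
  delivery cost 169, fixed 26 → total 195.
Compare {P1, P2, P3, P4}: delivery cost 169 + fixed 33 = 202.
Compare {P1, P2}: delivery cost 186 + fixed 18 = 204.
Compare {P1, P2, P3}: delivery cost 186 + fixed 25 = 211.
All other subsets cost ≥ 202. Minimum total cost: 195.

195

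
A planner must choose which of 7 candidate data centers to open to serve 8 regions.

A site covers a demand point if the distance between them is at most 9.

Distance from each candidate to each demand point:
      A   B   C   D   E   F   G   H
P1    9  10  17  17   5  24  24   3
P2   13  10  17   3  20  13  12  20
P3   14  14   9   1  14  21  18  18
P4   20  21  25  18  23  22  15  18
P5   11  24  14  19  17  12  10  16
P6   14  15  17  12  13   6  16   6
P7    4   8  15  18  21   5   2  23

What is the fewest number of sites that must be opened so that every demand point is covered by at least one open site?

3

Coverage sets (demand points within 9 of each site):
  P1: {A, E, H}
  P2: {D}
  P3: {C, D}
  P4: {}
  P5: {}
  P6: {F, H}
  P7: {A, B, F, G}
No 2 sites suffice: every size-2 union leaves at least one demand point uncovered.
But {P1, P3, P7} covers everything, so the minimum is 3.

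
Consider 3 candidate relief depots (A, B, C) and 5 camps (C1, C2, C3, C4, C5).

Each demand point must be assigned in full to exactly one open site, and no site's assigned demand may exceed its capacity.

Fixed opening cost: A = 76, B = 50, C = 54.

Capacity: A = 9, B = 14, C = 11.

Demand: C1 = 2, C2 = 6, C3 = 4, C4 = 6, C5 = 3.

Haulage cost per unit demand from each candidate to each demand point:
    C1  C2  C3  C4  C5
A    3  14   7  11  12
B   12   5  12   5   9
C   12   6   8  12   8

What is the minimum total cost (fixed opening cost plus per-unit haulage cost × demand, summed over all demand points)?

244

Open {B, C}; cheapest assignment that respects the capacities:
  B (cap 14, load 14): C1, C2, C4 — cost 2×12 + 6×5 + 6×5 = 84
  C (cap 11, load 7): C3, C5 — cost 4×8 + 3×8 = 56
  Shipping 140, fixed 104 → total 244.
  Any other capacity-feasible assignment to {B, C} ships for at least 140.
Compare {A, B}: its best feasible assignment gives total 256.
Compare {A, B, C}: its best feasible assignment gives total 298.
Every other set of open sites that can feasibly serve all demand totals ≥ 256 even under its best assignment. Minimum: 244.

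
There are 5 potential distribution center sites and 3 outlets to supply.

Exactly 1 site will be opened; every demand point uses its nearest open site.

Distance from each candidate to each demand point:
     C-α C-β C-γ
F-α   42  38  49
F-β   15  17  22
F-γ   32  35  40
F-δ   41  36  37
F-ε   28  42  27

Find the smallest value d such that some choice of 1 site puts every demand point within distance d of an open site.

Open {F-β}.
  Farthest demand point is C-γ at distance 22 (to F-β); all others are ≤ 22.
With {F-γ} the worst case is 40.
With {F-δ} the worst case is 41.
No size-1 selection achieves below 22.

22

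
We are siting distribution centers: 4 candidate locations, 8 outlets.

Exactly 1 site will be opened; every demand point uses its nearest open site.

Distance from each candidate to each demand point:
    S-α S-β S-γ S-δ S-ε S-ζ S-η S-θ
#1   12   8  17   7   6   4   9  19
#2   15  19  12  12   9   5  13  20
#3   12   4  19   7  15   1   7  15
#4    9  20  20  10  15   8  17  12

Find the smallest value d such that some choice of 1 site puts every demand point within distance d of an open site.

19

Open {#1}.
  Farthest demand point is S-θ at distance 19 (to #1); all others are ≤ 19.
With {#3} the worst case is 19.
With {#2} the worst case is 20.
No size-1 selection achieves below 19.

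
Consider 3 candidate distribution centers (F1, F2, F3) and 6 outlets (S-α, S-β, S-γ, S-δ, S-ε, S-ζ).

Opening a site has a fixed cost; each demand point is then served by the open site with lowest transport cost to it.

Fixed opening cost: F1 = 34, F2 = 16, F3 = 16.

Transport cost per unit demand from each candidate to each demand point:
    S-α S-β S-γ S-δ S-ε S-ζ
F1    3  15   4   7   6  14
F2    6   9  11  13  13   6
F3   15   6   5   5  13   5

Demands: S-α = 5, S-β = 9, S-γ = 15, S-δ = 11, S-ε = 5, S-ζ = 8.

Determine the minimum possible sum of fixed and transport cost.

304

Open {F1, F3}: assign each demand point to its cheapest open site.
  S-α→F1 5×3=15, S-β→F3 9×6=54, S-γ→F1 15×4=60, S-δ→F3 11×5=55, S-ε→F1 5×6=30, S-ζ→F3 8×5=40
  transport cost 254, fixed 50 → total 304.
Compare {F1, F2, F3}: transport cost 254 + fixed 66 = 320.
Compare {F2, F3}: transport cost 319 + fixed 32 = 351.
Compare {F1, F2}: transport cost 311 + fixed 50 = 361.
All other subsets cost ≥ 320. Minimum total cost: 304.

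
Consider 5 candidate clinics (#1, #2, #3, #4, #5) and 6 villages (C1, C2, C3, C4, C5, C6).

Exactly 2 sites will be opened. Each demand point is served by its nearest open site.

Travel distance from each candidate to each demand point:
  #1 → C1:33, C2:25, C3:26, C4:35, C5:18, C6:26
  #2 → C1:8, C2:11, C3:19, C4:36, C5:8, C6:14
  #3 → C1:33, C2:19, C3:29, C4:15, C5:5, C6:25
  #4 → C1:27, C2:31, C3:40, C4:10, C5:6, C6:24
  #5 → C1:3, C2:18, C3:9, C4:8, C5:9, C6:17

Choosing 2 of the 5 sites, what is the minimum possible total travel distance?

Open {#2, #5}.
  C1→#5 3, C2→#2 11, C3→#5 9, C4→#5 8, C5→#2 8, C6→#2 14  ⇒ total 53.
Compare {#3, #5}: total 60.
Compare {#4, #5}: total 61.
No size-2 selection does better; minimum is 53.

53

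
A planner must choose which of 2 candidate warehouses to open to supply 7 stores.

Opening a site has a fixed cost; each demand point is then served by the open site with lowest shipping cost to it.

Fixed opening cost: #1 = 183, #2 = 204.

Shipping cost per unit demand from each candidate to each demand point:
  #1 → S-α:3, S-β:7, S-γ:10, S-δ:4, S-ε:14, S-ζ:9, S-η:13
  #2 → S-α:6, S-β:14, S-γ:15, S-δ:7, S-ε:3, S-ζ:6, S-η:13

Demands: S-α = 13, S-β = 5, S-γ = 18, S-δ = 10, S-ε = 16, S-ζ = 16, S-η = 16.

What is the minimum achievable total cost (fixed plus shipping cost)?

Open {#1, #2}: assign each demand point to its cheapest open site.
  S-α→#1 13×3=39, S-β→#1 5×7=35, S-γ→#1 18×10=180, S-δ→#1 10×4=40, S-ε→#2 16×3=48, S-ζ→#2 16×6=96, S-η→#1 16×13=208
  shipping cost 646, fixed 387 → total 1033.
Compare {#2}: shipping cost 840 + fixed 204 = 1044.
Compare {#1}: shipping cost 870 + fixed 183 = 1053.

1033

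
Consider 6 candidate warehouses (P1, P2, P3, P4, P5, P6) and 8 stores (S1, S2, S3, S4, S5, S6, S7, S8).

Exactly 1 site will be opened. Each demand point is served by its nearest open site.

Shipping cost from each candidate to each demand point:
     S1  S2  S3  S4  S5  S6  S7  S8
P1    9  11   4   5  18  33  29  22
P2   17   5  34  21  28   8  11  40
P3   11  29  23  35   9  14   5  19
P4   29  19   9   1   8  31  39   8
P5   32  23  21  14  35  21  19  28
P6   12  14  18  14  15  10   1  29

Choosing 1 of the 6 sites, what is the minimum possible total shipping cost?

113

Open {P6}.
  S1→P6 12, S2→P6 14, S3→P6 18, S4→P6 14, S5→P6 15, S6→P6 10, S7→P6 1, S8→P6 29  ⇒ total 113.
Compare {P1}: total 131.
Compare {P4}: total 144.
No size-1 selection does better; minimum is 113.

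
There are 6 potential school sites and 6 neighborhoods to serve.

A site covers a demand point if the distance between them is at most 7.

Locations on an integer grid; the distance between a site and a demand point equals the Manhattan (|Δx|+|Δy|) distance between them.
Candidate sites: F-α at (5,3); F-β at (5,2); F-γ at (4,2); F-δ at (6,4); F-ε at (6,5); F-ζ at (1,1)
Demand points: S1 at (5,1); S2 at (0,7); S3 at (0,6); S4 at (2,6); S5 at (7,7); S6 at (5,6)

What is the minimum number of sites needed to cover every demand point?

Coverage sets (demand points within 7 of each site):
  F-α: {S1, S4, S5, S6}
  F-β: {S1, S4, S5, S6}
  F-γ: {S1, S4, S6}
  F-δ: {S1, S4, S5, S6}
  F-ε: {S1, S3, S4, S5, S6}
  F-ζ: {S1, S2, S3, S4}
No single site covers all 6 demand points.
But {F-α, F-ζ} covers everything, so the minimum is 2.

2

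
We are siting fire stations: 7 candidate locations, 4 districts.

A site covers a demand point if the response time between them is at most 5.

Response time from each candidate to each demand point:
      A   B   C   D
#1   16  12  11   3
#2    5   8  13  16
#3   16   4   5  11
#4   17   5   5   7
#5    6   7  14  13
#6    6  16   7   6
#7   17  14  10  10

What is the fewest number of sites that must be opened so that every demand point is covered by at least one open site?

Coverage sets (demand points within 5 of each site):
  #1: {D}
  #2: {A}
  #3: {B, C}
  #4: {B, C}
  #5: {}
  #6: {}
  #7: {}
No 2 sites suffice: every size-2 union leaves at least one demand point uncovered.
But {#1, #2, #3} covers everything, so the minimum is 3.

3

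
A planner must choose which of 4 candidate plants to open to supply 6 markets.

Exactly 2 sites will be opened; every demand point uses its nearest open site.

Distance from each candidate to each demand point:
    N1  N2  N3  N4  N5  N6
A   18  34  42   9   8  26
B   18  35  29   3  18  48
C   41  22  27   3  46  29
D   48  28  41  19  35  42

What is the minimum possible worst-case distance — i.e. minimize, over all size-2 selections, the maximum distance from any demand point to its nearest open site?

Open {A, C}.
  Farthest demand point is N3 at distance 27 (to C); all others are ≤ 27.
With {B, C} the worst case is 29.
With {A, B} the worst case is 34.
No size-2 selection achieves below 27.

27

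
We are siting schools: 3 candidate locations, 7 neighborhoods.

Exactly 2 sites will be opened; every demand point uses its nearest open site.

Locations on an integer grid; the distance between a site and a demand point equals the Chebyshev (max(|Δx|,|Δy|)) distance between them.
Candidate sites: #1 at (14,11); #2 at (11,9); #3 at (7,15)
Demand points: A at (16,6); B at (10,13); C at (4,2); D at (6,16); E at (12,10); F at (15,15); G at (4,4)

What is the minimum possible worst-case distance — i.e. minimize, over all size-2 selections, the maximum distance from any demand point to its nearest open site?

7

Open {#1, #2}.
  Farthest demand point is C at distance 7 (to #2); all others are ≤ 7.
With {#2, #3} the worst case is 7.
With {#1, #3} the worst case is 10.
No size-2 selection achieves below 7.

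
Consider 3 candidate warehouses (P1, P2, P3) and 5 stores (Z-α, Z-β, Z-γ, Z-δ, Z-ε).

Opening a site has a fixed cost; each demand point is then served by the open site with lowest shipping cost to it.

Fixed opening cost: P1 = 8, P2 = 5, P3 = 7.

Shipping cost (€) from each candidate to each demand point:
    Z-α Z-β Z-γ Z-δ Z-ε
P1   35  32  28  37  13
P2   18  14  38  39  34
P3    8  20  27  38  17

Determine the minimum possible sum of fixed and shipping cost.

Open {P2, P3}: assign each demand point to its cheapest open site.
  Z-α→P3 8, Z-β→P2 14, Z-γ→P3 27, Z-δ→P3 38, Z-ε→P3 17
  shipping cost 104, fixed 12 → total 116.
Compare {P3}: shipping cost 110 + fixed 7 = 117.
Compare {P1, P2, P3}: shipping cost 99 + fixed 20 = 119.
Compare {P1, P3}: shipping cost 105 + fixed 15 = 120.
All other subsets cost ≥ 117. Minimum total cost: 116.

116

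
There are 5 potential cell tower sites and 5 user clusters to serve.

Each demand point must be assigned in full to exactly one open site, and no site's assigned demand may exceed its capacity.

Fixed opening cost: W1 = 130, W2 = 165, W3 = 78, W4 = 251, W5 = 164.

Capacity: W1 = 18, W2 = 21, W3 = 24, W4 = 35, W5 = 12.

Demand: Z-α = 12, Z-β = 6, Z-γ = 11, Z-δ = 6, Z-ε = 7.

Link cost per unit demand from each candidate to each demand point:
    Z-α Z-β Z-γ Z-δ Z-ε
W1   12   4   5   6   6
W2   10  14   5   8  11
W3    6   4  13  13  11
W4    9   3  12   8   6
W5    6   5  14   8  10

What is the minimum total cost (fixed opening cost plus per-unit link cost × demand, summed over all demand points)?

479

Open {W1, W3}; cheapest assignment that respects the capacities:
  W1 (cap 18, load 18): Z-γ, Z-ε — cost 11×5 + 7×6 = 97
  W3 (cap 24, load 24): Z-α, Z-β, Z-δ — cost 12×6 + 6×4 + 6×13 = 174
  Shipping 271, fixed 208 → total 479.
  Any other capacity-feasible assignment to {W1, W3} ships for at least 271.
Compare {W2, W3}: its best feasible assignment gives total 549.
Compare {W1, W2, W3}: its best feasible assignment gives total 602.
Every other set of open sites that can feasibly serve all demand totals ≥ 549 even under its best assignment. Minimum: 479.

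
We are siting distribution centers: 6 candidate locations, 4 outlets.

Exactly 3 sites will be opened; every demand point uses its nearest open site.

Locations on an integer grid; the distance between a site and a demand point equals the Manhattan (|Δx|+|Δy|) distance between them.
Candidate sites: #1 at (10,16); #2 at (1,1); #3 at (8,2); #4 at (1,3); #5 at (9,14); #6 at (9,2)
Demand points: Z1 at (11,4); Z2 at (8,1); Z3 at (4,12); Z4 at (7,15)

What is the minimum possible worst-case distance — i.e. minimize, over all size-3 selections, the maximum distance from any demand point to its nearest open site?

7

Open {#1, #3, #5}.
  Farthest demand point is Z3 at distance 7 (to #5); all others are ≤ 7.
With {#1, #5, #6} the worst case is 7.
With {#2, #3, #5} the worst case is 7.
No size-3 selection achieves below 7.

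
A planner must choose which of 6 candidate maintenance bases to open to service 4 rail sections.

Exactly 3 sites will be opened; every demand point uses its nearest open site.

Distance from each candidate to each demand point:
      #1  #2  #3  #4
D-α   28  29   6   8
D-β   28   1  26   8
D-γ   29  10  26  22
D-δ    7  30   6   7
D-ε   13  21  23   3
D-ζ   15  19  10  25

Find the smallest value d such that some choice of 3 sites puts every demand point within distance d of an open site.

7

Open {D-α, D-β, D-δ}.
  Farthest demand point is #1 at distance 7 (to D-δ); all others are ≤ 7.
With {D-β, D-γ, D-δ} the worst case is 7.
With {D-β, D-δ, D-ε} the worst case is 7.
No size-3 selection achieves below 7.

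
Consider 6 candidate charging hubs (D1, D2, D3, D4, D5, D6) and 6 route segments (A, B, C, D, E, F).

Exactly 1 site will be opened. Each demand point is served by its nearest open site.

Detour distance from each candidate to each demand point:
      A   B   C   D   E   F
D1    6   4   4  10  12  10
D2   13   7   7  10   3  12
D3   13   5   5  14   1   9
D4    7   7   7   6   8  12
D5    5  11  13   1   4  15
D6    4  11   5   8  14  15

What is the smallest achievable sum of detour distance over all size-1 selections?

46

Open {D1}.
  A→D1 6, B→D1 4, C→D1 4, D→D1 10, E→D1 12, F→D1 10  ⇒ total 46.
Compare {D3}: total 47.
Compare {D4}: total 47.
No size-1 selection does better; minimum is 46.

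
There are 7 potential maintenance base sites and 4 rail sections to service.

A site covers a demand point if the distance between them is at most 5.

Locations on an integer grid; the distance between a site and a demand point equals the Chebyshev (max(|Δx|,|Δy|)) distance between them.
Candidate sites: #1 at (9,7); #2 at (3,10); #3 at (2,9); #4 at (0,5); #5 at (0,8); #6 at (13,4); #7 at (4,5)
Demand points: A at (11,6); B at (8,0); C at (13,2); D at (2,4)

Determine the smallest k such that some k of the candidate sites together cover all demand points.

2

Coverage sets (demand points within 5 of each site):
  #1: {A, C}
  #2: {}
  #3: {D}
  #4: {D}
  #5: {D}
  #6: {A, B, C}
  #7: {B, D}
No single site covers all 4 demand points.
But {#1, #7} covers everything, so the minimum is 2.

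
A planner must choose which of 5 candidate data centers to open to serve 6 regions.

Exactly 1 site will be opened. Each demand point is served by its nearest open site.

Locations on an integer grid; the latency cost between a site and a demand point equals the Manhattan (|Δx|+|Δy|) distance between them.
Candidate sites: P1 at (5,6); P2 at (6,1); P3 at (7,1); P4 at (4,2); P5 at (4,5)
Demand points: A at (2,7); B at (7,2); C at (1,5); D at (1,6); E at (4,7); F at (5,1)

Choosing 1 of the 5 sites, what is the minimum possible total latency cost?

Open {P5}.
  A→P5 4, B→P5 6, C→P5 3, D→P5 4, E→P5 2, F→P5 5  ⇒ total 24.
Compare {P1}: total 26.
Compare {P4}: total 30.
No size-1 selection does better; minimum is 24.

24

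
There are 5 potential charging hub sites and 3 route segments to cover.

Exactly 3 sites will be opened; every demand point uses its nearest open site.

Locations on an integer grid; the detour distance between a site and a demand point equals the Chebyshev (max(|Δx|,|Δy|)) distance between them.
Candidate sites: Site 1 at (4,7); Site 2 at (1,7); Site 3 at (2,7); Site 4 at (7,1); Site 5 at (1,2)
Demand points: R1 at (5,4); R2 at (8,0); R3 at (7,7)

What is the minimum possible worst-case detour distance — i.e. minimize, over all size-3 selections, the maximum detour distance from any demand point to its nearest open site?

Open {Site 1, Site 2, Site 4}.
  Farthest demand point is R1 at detour distance 3 (to Site 1); all others are ≤ 3.
With {Site 1, Site 3, Site 4} the worst case is 3.
With {Site 1, Site 4, Site 5} the worst case is 3.
No size-3 selection achieves below 3.

3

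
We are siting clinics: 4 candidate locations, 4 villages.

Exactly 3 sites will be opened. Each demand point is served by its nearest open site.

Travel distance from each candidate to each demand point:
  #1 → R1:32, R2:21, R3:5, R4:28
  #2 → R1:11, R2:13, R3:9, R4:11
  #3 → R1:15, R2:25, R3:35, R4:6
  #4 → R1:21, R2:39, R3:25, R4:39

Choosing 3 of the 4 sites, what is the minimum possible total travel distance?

Open {#1, #2, #3}.
  R1→#2 11, R2→#2 13, R3→#1 5, R4→#3 6  ⇒ total 35.
Compare {#2, #3, #4}: total 39.
Compare {#1, #2, #4}: total 40.
No size-3 selection does better; minimum is 35.

35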